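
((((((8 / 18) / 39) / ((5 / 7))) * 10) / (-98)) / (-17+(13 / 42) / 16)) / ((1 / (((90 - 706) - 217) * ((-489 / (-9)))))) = -17379712 / 4005261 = -4.34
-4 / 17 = -0.24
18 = 18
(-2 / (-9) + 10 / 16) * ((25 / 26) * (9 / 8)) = 0.92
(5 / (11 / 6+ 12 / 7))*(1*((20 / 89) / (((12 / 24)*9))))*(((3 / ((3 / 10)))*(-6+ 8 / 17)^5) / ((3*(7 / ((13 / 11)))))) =-381630091648000 / 1864043644023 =-204.73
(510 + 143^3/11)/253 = 266347/253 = 1052.75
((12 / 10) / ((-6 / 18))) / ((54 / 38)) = -38 / 15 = -2.53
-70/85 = -14/17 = -0.82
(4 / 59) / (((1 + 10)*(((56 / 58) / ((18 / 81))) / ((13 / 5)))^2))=142129 / 64397025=0.00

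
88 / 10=44 / 5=8.80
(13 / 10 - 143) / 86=-1417 / 860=-1.65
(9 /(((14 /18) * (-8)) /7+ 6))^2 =6561 /2116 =3.10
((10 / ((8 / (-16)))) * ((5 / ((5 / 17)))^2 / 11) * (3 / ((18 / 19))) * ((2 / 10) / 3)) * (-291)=1065254 / 33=32280.42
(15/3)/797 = 5/797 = 0.01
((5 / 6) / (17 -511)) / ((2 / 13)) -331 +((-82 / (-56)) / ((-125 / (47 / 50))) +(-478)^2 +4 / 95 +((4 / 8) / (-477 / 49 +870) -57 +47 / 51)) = 271743101152618481 / 1191349162500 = 228096.94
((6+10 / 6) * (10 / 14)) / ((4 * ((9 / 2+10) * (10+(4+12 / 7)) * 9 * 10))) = 23 / 344520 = 0.00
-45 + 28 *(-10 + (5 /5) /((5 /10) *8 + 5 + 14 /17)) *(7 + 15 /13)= -5003799 /2171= -2304.84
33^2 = 1089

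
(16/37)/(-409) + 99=1498151/15133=99.00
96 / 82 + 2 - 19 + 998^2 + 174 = 40842649 / 41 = 996162.17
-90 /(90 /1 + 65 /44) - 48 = -39432 /805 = -48.98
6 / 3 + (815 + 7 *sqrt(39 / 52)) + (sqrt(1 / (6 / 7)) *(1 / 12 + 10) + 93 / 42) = 7 *sqrt(3) / 2 + 121 *sqrt(42) / 72 + 11469 / 14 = 836.17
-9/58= -0.16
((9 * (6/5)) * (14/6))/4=63/10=6.30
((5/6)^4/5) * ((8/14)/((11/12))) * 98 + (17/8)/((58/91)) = 1271459/137808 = 9.23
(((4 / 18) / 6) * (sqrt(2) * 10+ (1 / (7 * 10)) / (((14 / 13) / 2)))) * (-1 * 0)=0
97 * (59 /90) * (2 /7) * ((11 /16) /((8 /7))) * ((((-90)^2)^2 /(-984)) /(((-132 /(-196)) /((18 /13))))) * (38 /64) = -485524297125 /545792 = -889577.53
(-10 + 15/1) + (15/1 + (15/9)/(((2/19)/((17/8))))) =2575/48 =53.65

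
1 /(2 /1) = 1 /2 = 0.50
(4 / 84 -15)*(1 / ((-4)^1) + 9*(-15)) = 84937 / 42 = 2022.31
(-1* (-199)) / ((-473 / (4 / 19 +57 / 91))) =-0.35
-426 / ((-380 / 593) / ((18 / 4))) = 1136781 / 380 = 2991.53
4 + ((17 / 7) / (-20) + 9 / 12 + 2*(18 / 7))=342 / 35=9.77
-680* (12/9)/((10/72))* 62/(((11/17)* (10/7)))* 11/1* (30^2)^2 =-3901250304000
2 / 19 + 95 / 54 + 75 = 78863 / 1026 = 76.86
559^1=559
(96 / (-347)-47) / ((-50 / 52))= 49.17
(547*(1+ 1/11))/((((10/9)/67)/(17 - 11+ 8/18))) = 12753852/55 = 231888.22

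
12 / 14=6 / 7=0.86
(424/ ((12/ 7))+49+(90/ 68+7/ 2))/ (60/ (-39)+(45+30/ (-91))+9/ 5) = 6988345/ 1042644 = 6.70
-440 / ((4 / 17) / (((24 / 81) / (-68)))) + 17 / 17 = 9.15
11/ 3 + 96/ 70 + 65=7354/ 105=70.04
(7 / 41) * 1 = 7 / 41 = 0.17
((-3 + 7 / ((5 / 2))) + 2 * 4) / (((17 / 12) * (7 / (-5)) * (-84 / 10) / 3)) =1170 / 833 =1.40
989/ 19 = 52.05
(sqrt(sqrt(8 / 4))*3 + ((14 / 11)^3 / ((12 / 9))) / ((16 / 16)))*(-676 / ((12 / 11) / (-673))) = 78023582 / 121 + 1251107*2^(1 / 4) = 2132648.34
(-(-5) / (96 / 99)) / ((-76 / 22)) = -1815 / 1216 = -1.49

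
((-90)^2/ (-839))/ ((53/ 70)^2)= -39690000/ 2356751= -16.84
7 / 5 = 1.40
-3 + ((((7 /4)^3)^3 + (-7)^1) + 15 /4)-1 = 38453063 /262144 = 146.69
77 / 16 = 4.81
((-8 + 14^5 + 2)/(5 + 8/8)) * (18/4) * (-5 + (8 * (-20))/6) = -12773177.50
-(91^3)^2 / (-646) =567869252041 / 646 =879054569.72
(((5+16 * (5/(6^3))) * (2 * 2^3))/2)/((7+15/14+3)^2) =45472/129735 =0.35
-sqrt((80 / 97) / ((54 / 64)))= -16*sqrt(2910) / 873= -0.99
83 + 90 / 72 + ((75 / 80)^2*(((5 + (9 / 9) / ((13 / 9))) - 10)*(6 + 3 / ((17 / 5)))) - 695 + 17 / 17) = -635.81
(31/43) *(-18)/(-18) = 31/43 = 0.72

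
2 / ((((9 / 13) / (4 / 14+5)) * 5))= 962 / 315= 3.05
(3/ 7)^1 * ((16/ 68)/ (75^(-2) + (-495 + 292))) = -33750/ 67941503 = -0.00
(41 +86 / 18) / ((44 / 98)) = 101.96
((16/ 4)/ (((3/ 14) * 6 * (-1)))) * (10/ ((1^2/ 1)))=-31.11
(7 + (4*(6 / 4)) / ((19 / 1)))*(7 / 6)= 973 / 114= 8.54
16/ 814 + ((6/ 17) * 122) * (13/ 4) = 968389/ 6919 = 139.96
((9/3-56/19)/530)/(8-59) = -1/513570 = -0.00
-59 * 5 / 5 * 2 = -118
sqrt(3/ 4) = sqrt(3)/ 2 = 0.87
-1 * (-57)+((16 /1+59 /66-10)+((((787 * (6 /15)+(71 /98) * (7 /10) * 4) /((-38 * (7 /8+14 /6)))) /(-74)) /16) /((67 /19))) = 10244963941 /160341720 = 63.89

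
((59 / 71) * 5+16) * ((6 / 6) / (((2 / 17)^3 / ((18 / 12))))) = 21091509 / 1136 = 18566.47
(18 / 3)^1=6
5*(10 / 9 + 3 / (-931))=46415 / 8379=5.54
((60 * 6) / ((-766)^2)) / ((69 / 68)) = 2040 / 3373847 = 0.00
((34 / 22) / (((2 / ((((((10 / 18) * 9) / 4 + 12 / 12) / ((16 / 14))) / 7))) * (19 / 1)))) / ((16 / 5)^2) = 3825 / 3424256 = 0.00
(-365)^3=-48627125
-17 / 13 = -1.31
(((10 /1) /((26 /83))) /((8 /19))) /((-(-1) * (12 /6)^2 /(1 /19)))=1.00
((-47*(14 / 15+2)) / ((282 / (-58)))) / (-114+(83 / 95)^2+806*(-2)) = -2303180 / 140132349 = -0.02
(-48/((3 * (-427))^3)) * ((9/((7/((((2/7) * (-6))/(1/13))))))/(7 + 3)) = -1248/19074348335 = -0.00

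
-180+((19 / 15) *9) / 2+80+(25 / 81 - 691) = -635843 / 810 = -784.99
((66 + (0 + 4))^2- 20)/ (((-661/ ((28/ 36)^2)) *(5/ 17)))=-813008/ 53541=-15.18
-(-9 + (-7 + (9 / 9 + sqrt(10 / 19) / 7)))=15 - sqrt(190) / 133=14.90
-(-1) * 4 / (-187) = -0.02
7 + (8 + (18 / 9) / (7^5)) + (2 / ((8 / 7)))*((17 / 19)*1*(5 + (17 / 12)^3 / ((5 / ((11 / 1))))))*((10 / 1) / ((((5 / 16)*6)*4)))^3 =264327890159 / 4655875140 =56.77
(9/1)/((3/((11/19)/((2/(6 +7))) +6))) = 1113/38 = 29.29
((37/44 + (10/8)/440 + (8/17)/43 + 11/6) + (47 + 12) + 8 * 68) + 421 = 1026.69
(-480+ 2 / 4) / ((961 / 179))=-171661 / 1922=-89.31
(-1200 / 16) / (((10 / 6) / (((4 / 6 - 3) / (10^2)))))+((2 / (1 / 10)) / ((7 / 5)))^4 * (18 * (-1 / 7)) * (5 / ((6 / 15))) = -449999647053 / 336140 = -1338726.86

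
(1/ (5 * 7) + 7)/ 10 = 123/ 175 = 0.70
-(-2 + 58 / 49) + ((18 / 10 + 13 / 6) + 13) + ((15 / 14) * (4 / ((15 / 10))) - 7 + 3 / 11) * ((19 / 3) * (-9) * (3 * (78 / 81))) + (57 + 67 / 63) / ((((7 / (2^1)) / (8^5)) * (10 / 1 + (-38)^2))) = 36287192611 / 35266770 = 1028.93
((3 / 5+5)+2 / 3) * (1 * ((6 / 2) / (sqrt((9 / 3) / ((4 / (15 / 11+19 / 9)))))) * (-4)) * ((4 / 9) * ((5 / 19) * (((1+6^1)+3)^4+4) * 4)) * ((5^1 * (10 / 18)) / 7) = -752300800 * sqrt(2838) / 463239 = -86515.24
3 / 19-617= -11720 / 19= -616.84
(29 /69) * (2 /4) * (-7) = -1.47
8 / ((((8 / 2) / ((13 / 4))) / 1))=13 / 2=6.50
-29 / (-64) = 29 / 64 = 0.45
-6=-6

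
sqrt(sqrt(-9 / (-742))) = sqrt(3) * 742^(3 / 4) / 742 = 0.33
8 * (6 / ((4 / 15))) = 180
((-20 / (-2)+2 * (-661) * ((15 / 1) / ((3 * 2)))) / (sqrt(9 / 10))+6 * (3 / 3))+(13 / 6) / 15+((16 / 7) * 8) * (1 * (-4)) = -3295 * sqrt(10) / 3- 42209 / 630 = -3540.23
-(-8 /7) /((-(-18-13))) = 8 /217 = 0.04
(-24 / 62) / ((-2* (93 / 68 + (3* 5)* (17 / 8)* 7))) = 272 / 315487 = 0.00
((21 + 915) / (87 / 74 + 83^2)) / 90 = 296 / 196105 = 0.00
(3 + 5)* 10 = 80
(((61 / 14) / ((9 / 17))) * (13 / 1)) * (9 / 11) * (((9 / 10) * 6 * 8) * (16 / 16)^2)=1455948 / 385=3781.68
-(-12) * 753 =9036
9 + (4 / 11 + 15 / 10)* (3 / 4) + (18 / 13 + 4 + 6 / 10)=16.38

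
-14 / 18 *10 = -70 / 9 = -7.78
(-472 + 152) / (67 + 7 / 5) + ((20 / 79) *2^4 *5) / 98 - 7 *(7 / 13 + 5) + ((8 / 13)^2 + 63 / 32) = -146389536829 / 3579776928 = -40.89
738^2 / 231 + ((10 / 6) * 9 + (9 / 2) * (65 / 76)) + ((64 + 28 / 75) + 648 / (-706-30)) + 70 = 50677570751 / 20189400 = 2510.11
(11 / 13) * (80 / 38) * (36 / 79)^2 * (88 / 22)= 2280960 / 1541527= 1.48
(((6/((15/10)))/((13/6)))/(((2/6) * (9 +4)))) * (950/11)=68400/1859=36.79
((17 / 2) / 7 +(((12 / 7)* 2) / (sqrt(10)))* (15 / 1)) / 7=17 / 98 +36* sqrt(10) / 49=2.50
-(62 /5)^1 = -12.40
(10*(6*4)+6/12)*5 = 2405/2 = 1202.50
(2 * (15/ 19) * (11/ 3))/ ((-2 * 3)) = -55/ 57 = -0.96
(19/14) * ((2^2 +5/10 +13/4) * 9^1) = 5301/56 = 94.66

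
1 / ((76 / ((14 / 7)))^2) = 1 / 1444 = 0.00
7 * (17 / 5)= 119 / 5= 23.80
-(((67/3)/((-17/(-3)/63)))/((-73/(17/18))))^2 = -219961/21316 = -10.32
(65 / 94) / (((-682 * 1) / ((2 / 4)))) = -65 / 128216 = -0.00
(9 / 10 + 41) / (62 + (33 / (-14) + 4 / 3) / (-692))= 6088908 / 9010055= 0.68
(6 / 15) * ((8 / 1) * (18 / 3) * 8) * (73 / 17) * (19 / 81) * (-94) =-33376768 / 2295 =-14543.25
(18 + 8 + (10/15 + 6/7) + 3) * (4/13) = 2564/273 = 9.39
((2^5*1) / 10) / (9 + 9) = 8 / 45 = 0.18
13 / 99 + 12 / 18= 79 / 99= 0.80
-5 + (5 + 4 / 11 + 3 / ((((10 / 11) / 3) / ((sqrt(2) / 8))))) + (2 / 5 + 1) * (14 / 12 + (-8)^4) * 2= 11474.18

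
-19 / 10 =-1.90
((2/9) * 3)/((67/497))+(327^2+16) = 21496939/201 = 106949.95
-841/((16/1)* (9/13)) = -10933/144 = -75.92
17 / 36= 0.47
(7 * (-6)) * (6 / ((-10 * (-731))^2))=-63 / 13359025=-0.00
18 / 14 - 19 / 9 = -52 / 63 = -0.83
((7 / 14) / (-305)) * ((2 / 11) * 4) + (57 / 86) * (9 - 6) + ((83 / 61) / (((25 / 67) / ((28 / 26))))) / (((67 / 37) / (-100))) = -805992787 / 3750890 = -214.88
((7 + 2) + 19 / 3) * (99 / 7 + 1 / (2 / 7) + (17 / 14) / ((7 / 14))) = 6463 / 21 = 307.76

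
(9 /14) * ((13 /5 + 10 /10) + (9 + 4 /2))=657 /70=9.39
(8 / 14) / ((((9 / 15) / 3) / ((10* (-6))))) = -1200 / 7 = -171.43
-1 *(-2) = 2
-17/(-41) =17/41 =0.41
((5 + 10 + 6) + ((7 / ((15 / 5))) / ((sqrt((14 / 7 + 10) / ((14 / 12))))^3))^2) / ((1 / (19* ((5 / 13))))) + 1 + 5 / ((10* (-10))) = 33723755101 / 218350080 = 154.45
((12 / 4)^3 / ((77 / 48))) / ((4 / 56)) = 2592 / 11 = 235.64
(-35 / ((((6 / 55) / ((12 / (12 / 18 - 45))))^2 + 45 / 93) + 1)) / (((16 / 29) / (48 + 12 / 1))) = -12849519375 / 5557759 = -2312.00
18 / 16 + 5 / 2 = 29 / 8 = 3.62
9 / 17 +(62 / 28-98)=-22671 / 238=-95.26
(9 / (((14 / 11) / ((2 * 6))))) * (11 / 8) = 3267 / 28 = 116.68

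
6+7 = 13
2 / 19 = 0.11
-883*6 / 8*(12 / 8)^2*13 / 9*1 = -34437 / 16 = -2152.31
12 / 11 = 1.09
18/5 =3.60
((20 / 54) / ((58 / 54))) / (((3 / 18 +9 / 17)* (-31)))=-1020 / 63829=-0.02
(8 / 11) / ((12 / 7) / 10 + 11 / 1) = 280 / 4301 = 0.07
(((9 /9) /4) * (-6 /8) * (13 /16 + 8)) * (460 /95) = -9729 /1216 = -8.00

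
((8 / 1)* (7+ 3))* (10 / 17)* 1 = 800 / 17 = 47.06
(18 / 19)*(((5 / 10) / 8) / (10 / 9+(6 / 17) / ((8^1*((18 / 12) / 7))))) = 1377 / 30628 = 0.04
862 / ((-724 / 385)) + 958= 180861 / 362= 499.62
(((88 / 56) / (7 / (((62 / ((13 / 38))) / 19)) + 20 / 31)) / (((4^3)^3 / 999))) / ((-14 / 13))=-492063 / 122028032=-0.00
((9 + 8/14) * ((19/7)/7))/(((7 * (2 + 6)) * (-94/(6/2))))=-0.00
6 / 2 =3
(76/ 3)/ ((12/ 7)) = 133/ 9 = 14.78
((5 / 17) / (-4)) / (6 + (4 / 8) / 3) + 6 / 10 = 3699 / 6290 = 0.59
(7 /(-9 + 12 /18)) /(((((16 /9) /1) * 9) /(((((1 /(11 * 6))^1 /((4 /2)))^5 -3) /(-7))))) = -24044785459 /1068657131520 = -0.02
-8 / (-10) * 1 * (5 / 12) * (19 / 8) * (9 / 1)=7.12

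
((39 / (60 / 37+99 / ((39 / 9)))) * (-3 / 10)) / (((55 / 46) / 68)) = -27.20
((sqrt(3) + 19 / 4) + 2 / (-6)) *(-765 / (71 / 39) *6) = -1581255 / 142 - 179010 *sqrt(3) / 71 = -15502.56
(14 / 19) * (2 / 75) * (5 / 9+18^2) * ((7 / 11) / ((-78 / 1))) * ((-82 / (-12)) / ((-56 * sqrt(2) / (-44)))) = -838327 * sqrt(2) / 6002100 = -0.20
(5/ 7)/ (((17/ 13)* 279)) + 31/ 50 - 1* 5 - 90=-156672269/ 1660050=-94.38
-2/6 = -0.33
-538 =-538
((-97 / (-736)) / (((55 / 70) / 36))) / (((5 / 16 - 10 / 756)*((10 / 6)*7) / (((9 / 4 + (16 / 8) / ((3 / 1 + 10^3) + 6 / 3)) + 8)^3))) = 1283323732344594801 / 688642002950000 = 1863.56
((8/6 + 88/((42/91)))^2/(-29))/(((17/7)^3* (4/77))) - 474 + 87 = -298542375/142477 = -2095.37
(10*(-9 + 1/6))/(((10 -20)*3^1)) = 53/18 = 2.94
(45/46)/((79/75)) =0.93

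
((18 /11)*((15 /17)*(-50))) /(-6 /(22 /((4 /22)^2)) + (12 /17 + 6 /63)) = -17151750 /188191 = -91.14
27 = 27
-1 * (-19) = 19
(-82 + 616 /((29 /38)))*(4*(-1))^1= -84120 /29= -2900.69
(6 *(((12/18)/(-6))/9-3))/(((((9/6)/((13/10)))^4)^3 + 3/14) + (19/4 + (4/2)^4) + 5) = -318345035113580384/555406344314492049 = -0.57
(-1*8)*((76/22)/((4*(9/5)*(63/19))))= -7220/6237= -1.16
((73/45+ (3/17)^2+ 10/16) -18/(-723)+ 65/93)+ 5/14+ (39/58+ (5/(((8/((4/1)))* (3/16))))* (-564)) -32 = -1190981959414427/157788416520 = -7547.97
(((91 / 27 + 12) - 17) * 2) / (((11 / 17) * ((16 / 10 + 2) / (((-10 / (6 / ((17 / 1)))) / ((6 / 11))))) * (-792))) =-7225 / 78732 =-0.09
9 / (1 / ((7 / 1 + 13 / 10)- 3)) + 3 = 507 / 10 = 50.70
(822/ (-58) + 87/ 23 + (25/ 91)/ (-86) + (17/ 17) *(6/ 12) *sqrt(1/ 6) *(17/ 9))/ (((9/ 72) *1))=-217003420/ 2609971 + 34 *sqrt(6)/ 27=-80.06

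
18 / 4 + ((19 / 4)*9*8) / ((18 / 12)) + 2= 469 / 2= 234.50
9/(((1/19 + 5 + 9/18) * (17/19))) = 6498/3587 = 1.81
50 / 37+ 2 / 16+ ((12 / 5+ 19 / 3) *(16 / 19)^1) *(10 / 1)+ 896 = 16383053 / 16872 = 971.02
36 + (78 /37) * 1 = 1410 /37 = 38.11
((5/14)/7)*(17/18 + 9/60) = 197/3528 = 0.06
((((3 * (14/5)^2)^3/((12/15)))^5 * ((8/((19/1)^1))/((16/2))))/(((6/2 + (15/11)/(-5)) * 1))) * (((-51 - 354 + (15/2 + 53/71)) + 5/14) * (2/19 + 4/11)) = -155891625808424894983260098283776240205692928/38193166255950927734375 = -4081662797049071956476.88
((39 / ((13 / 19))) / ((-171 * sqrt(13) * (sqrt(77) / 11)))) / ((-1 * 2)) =sqrt(1001) / 546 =0.06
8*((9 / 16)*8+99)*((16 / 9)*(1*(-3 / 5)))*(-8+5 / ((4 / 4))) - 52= 12988 / 5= 2597.60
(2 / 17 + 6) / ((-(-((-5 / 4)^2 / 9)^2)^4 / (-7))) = 134595740475586510848 / 2593994140625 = 51887449.69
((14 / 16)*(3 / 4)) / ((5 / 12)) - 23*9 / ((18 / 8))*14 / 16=-3157 / 40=-78.92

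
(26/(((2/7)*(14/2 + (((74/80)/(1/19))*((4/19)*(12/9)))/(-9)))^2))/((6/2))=297675/116714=2.55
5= 5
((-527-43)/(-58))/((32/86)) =12255/464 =26.41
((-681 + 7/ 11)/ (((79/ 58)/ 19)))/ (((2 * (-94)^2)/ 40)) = -41236840/ 1919621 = -21.48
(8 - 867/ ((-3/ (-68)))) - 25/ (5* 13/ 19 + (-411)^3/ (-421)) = -19644.00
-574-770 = -1344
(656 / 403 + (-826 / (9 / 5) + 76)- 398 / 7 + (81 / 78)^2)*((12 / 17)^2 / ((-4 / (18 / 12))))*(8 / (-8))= -1730976693 / 21196994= -81.66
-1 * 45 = -45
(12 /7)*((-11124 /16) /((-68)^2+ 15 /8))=-66744 /259049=-0.26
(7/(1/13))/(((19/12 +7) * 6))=182/103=1.77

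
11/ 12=0.92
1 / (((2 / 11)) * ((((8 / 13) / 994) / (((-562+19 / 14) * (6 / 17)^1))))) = -239072691 / 136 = -1757887.43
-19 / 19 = -1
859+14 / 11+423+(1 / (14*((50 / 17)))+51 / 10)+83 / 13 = 129607641 / 100100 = 1294.78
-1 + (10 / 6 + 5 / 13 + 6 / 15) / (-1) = -673 / 195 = -3.45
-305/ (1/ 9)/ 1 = -2745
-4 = -4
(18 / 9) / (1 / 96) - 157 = 35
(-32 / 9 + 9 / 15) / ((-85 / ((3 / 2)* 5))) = 133 / 510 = 0.26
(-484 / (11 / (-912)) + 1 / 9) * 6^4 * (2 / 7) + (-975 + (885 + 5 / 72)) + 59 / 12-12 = 7488819713 / 504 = 14858769.27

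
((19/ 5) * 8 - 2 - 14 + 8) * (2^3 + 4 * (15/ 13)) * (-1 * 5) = -18368/ 13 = -1412.92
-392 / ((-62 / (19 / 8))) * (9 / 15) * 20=5586 / 31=180.19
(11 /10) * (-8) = -44 /5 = -8.80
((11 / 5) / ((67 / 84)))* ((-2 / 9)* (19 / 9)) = -11704 / 9045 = -1.29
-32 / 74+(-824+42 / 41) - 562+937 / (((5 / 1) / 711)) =1000127699 / 7585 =131855.99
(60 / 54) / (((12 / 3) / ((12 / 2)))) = 5 / 3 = 1.67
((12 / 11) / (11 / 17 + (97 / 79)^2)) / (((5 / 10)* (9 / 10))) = 2121940 / 1885983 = 1.13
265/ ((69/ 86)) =22790/ 69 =330.29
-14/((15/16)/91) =-20384/15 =-1358.93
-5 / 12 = -0.42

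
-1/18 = -0.06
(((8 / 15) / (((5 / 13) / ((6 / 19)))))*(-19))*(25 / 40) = -5.20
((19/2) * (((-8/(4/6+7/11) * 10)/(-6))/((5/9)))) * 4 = 30096/43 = 699.91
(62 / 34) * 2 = 62 / 17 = 3.65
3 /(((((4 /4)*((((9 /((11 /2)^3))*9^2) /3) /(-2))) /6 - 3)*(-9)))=1331 /12465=0.11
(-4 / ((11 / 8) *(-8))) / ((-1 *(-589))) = 4 / 6479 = 0.00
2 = 2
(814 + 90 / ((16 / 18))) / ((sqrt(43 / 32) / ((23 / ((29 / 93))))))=7830879 * sqrt(86) / 1247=58236.23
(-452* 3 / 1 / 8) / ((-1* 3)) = 113 / 2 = 56.50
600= 600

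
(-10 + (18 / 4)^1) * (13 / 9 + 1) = -121 / 9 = -13.44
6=6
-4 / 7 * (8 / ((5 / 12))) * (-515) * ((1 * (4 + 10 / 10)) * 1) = 197760 / 7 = 28251.43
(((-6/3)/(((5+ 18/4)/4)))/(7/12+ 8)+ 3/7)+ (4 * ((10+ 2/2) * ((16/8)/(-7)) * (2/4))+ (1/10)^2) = -8144401/1369900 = -5.95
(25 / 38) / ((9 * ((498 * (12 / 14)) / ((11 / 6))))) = 1925 / 6131376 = 0.00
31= 31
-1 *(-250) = 250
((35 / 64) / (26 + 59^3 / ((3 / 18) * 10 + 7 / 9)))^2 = 148225 / 3500787849511936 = 0.00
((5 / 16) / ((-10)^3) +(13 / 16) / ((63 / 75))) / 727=64979 / 48854400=0.00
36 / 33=12 / 11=1.09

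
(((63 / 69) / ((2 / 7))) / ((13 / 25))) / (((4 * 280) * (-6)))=-0.00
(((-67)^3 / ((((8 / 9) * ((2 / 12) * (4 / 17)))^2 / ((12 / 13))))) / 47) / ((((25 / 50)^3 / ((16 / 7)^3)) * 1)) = -97328716190208 / 209573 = -464414386.35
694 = 694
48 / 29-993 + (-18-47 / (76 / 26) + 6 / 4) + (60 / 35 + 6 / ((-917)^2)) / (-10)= -474493866101 / 463329839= -1024.10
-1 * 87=-87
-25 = -25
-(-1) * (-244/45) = -5.42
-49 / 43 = -1.14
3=3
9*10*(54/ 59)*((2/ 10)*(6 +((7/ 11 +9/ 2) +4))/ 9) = 17982/ 649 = 27.71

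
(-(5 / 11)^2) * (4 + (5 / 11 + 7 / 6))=-1.16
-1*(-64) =64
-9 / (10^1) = -9 / 10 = -0.90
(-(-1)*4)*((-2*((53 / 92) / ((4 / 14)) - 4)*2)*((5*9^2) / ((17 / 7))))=2069550 / 391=5292.97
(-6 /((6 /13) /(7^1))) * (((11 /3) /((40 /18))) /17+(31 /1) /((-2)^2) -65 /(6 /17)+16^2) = -3697967 /510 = -7250.92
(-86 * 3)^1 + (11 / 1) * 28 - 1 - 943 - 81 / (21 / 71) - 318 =-10401 / 7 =-1485.86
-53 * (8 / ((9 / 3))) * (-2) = 848 / 3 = 282.67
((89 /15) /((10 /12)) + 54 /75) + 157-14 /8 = 16309 /100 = 163.09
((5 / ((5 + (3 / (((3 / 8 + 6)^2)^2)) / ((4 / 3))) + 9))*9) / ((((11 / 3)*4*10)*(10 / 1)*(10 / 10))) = 20295603 / 9261709600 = 0.00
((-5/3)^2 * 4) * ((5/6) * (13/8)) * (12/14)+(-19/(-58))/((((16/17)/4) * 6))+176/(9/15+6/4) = 2833703/29232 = 96.94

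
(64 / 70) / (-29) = -32 / 1015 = -0.03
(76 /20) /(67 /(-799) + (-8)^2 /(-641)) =-9731021 /470415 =-20.69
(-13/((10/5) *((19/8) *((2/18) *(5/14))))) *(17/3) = -37128/95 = -390.82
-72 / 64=-9 / 8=-1.12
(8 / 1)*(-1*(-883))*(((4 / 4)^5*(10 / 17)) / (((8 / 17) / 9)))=79470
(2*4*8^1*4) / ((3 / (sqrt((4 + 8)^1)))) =512*sqrt(3) / 3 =295.60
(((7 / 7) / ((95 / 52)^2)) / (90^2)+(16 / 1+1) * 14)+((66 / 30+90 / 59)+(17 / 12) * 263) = 2649543008411 / 4313047500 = 614.31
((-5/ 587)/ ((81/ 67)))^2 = 112225/ 2260717209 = 0.00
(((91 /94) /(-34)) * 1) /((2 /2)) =-91 /3196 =-0.03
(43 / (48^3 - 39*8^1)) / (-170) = -43 / 18747600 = -0.00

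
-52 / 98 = -26 / 49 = -0.53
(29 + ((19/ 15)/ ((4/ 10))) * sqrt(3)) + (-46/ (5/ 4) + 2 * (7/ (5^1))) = -5 + 19 * sqrt(3)/ 6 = 0.48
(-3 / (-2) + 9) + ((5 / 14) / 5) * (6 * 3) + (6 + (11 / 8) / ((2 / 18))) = 1689 / 56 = 30.16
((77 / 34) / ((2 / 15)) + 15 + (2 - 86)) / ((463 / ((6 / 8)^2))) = -31833 / 503744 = -0.06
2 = 2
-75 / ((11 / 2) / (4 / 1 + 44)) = -7200 / 11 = -654.55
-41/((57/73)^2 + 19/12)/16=-655467/560956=-1.17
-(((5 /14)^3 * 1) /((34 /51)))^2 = -140625 /30118144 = -0.00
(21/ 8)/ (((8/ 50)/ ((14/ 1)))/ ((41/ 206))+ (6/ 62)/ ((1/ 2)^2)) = 5.91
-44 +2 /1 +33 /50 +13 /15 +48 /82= -39.89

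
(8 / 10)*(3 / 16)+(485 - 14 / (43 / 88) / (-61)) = 25475609 / 52460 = 485.62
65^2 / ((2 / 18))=38025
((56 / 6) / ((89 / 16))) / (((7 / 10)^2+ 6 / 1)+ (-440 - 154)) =-6400 / 2240931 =-0.00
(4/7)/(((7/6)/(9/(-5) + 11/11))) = -96/245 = -0.39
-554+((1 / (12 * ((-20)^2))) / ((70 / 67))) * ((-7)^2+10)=-186140047 / 336000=-553.99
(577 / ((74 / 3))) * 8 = 6924 / 37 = 187.14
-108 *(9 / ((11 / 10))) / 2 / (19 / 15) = -72900 / 209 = -348.80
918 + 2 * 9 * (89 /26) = 979.62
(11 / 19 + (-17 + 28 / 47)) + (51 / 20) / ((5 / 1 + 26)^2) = -271571497 / 17163460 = -15.82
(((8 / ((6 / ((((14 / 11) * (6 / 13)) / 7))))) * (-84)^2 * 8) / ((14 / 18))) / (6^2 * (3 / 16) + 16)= 663552 / 1859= 356.94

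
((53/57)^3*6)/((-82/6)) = -297754/843657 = -0.35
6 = 6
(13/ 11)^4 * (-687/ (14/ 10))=-98107035/ 102487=-957.26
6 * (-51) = -306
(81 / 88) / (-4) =-81 / 352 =-0.23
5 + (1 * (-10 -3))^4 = 28566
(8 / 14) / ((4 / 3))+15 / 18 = 53 / 42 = 1.26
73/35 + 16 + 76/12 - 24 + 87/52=11423/5460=2.09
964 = 964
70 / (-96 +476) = 7 / 38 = 0.18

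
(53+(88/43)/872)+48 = 101.00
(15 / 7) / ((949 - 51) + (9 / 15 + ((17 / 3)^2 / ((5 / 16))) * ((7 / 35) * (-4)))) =3375 / 1285823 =0.00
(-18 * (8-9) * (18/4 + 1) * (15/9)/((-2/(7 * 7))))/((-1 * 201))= 2695/134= 20.11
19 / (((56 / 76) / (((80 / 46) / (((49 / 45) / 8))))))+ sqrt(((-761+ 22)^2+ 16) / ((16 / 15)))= 2599200 / 7889+ sqrt(8192055) / 4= 1045.02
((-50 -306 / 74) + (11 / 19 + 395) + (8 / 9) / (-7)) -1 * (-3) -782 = -19384550 / 44289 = -437.68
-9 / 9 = -1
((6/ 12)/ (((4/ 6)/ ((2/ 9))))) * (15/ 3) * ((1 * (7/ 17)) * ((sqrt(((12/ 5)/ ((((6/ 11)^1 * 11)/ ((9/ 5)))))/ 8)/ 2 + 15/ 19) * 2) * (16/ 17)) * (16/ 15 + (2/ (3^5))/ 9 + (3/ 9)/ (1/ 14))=12289984/ 3532005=3.48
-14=-14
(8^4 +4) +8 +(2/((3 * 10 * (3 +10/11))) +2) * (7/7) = 2650961/645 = 4110.02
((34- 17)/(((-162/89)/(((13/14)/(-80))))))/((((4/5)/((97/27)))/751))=1432827643/3919104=365.60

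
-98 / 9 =-10.89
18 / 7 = 2.57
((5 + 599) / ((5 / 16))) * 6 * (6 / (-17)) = -347904 / 85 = -4092.99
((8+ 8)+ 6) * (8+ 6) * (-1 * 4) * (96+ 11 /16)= -119119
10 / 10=1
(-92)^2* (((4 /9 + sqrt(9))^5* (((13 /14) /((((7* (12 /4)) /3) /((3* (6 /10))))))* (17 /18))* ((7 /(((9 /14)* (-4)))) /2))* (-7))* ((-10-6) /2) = -187432303198504 /2657205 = -70537389.17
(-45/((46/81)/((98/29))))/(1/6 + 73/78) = -242.86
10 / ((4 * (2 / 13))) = 65 / 4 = 16.25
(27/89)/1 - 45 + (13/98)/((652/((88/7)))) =-222393275/4975901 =-44.69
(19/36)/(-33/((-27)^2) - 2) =-513/1988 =-0.26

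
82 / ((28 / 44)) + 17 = 145.86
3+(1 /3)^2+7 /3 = 49 /9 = 5.44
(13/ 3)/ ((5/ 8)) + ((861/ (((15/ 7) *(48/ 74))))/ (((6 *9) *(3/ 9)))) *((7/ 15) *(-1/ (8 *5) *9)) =478069/ 144000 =3.32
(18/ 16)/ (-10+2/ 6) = -27/ 232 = -0.12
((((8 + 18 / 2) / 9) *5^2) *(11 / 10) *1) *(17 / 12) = 15895 / 216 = 73.59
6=6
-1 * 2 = -2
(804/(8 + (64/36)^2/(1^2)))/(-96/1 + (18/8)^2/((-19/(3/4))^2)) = -250770816/334148797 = -0.75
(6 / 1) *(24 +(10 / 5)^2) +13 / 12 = 2029 / 12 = 169.08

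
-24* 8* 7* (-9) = 12096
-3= -3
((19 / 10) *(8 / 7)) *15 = 228 / 7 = 32.57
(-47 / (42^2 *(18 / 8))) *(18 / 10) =-47 / 2205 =-0.02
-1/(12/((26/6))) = -0.36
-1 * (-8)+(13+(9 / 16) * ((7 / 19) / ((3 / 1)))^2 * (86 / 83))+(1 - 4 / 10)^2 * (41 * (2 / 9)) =145553003 / 5992600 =24.29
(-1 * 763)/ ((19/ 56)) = -42728/ 19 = -2248.84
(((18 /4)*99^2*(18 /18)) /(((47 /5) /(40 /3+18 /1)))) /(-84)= -49005 /28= -1750.18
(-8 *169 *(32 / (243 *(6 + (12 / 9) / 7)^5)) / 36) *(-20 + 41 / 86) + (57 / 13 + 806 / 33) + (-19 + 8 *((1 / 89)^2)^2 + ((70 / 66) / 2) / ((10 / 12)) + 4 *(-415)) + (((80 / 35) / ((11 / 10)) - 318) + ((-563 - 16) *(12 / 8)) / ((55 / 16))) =-28472590763383437464054 / 12836357246597259375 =-2218.12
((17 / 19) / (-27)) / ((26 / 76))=-34 / 351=-0.10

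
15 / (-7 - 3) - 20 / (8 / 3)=-9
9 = 9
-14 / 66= -7 / 33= -0.21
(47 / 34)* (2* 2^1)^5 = 24064 / 17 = 1415.53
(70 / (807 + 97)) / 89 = 35 / 40228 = 0.00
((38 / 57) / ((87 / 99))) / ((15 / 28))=616 / 435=1.42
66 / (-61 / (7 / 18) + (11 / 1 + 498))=462 / 2465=0.19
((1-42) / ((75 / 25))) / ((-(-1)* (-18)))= 41 / 54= 0.76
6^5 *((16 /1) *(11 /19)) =1368576 /19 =72030.32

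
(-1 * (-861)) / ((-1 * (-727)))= 861 / 727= 1.18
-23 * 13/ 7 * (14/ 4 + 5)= -5083/ 14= -363.07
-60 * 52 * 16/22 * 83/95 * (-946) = 35632896/19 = 1875415.58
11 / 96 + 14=1355 / 96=14.11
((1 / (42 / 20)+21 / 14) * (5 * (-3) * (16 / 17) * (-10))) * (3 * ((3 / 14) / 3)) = 49800 / 833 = 59.78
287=287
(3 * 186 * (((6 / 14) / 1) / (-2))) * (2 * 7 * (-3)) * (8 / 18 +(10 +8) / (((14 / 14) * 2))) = 47430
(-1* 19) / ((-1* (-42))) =-19 / 42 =-0.45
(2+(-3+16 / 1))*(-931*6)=-83790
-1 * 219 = -219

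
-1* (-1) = 1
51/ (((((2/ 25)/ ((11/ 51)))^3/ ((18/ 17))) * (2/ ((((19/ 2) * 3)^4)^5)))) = 2725807580268232833840507669225159083296875/ 41213231104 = 66139138020742961882392570000000.00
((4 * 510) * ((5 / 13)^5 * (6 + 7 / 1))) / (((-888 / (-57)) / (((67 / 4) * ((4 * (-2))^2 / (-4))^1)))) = -4057687500 / 1056757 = -3839.75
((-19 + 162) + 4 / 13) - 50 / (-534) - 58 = 296428 / 3471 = 85.40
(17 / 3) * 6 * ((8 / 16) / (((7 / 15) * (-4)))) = -255 / 28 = -9.11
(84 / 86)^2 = 1764 / 1849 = 0.95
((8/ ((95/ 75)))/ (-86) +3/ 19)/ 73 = 69/ 59641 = 0.00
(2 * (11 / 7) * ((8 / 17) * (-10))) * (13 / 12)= -5720 / 357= -16.02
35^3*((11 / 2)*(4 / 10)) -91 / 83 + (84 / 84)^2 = 7828967 / 83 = 94324.90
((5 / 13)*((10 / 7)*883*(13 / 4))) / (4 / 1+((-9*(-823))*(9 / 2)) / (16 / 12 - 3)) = -110375 / 1399643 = -0.08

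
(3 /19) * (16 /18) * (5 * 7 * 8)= 2240 /57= 39.30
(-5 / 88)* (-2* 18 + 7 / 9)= 1585 / 792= 2.00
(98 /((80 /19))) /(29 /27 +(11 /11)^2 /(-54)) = 441 /20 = 22.05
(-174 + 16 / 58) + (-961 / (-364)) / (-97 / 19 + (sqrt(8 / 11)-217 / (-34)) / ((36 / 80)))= -4470574186211045 / 25778877026812-3007805070* sqrt(22) / 222231698507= -173.48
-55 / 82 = -0.67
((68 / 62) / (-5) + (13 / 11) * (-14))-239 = -436079 / 1705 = -255.76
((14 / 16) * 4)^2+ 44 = 225 / 4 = 56.25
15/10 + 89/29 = 265/58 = 4.57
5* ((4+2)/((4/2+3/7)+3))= 105/19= 5.53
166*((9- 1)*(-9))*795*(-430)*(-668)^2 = 1823178092428800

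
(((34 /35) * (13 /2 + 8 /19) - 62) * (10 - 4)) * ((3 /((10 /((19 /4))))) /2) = -330831 /1400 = -236.31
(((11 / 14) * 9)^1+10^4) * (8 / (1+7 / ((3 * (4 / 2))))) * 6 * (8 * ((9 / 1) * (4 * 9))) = 52291671552 / 91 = 574633753.32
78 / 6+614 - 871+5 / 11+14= -2525 / 11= -229.55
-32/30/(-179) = 16/2685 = 0.01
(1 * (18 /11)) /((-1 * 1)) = -18 /11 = -1.64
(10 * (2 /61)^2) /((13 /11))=440 /48373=0.01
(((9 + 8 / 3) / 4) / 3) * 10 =175 / 18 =9.72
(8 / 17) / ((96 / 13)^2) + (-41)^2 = 32920873 / 19584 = 1681.01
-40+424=384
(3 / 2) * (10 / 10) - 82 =-161 / 2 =-80.50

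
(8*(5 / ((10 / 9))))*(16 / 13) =576 / 13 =44.31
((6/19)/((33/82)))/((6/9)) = 246/209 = 1.18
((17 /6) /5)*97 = 1649 /30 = 54.97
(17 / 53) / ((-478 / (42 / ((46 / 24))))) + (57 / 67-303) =-5898194232 / 19519847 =-302.16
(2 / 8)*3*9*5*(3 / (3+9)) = 135 / 16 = 8.44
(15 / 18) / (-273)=-0.00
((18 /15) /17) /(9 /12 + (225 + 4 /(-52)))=0.00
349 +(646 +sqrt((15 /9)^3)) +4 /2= 5 * sqrt(15) /9 +997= 999.15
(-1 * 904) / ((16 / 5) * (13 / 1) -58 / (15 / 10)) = -3390 / 11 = -308.18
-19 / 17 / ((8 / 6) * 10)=-57 / 680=-0.08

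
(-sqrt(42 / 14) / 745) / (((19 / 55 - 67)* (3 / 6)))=11* sqrt(3) / 273117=0.00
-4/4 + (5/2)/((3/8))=17/3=5.67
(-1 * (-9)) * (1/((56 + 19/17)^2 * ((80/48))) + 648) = 27493251363/4714205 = 5832.00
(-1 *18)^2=324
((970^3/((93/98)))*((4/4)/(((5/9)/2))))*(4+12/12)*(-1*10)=-5366517240000/31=-173113459354.84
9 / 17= 0.53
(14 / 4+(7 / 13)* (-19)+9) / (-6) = -59 / 156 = -0.38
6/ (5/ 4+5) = 24/ 25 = 0.96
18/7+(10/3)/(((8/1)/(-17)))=-379/84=-4.51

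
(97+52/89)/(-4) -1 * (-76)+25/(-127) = 2324217/45212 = 51.41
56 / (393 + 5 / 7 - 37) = 392 / 2497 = 0.16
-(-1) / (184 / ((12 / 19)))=3 / 874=0.00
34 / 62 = 0.55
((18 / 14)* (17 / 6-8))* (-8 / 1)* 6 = 2232 / 7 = 318.86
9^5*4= 236196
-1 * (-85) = 85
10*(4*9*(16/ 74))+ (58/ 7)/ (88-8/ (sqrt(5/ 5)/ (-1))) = 968753/ 12432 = 77.92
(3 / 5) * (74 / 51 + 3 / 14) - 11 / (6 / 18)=-38081 / 1190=-32.00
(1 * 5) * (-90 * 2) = -900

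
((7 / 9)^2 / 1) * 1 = 49 / 81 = 0.60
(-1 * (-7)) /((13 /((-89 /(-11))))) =623 /143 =4.36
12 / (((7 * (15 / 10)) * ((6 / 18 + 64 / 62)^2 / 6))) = 415152 / 112903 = 3.68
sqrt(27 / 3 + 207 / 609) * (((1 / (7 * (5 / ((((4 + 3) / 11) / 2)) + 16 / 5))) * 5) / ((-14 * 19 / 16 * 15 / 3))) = -40 * sqrt(96222) / 8936669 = -0.00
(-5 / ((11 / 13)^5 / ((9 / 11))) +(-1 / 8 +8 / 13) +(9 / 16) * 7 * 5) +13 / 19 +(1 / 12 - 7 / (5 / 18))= -13.69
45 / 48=15 / 16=0.94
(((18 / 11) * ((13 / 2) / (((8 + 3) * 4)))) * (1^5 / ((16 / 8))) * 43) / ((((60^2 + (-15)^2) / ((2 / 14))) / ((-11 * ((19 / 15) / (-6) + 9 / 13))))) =-24209 / 23562000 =-0.00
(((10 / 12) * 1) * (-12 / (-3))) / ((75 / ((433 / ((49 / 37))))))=32042 / 2205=14.53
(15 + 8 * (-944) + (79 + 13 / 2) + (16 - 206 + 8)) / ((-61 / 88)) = 671748 / 61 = 11012.26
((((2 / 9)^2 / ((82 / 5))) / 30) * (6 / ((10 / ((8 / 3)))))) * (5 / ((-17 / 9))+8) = 728 / 846855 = 0.00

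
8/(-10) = -4/5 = -0.80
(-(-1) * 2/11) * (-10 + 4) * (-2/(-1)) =-24/11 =-2.18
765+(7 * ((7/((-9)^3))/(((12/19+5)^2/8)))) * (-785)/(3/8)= 20043502055/25038963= 800.49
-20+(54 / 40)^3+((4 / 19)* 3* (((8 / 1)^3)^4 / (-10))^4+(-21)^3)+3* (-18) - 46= 1070435769529469910793714477087121345159369853 / 760000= 1408468117801934093149624000000000000000.00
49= 49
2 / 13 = 0.15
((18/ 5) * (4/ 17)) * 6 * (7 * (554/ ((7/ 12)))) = 2871936/ 85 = 33787.48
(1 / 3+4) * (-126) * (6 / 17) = -3276 / 17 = -192.71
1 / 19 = 0.05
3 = 3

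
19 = 19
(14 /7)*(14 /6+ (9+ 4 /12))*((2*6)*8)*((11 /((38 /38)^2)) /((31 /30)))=739200 /31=23845.16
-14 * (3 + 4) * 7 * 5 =-3430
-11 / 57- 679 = -38714 / 57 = -679.19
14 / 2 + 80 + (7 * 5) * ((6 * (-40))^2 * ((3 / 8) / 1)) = 756087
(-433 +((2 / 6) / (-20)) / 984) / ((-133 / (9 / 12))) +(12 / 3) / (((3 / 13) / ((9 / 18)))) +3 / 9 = 119792161 / 10469760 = 11.44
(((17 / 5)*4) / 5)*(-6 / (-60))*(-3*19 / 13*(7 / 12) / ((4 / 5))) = -2261 / 2600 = -0.87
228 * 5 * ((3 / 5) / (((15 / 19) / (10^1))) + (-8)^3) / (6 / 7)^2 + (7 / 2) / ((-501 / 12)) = -392113036 / 501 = -782660.75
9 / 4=2.25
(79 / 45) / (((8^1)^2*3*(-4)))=-79 / 34560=-0.00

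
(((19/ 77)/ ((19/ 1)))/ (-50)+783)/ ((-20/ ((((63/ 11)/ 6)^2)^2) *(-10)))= 83753214867/ 25768160000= 3.25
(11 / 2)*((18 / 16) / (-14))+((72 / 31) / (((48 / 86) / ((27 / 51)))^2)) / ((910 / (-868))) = -10246779 / 4207840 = -2.44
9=9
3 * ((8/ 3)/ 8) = 1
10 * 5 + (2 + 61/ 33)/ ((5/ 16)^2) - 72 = 14362/ 825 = 17.41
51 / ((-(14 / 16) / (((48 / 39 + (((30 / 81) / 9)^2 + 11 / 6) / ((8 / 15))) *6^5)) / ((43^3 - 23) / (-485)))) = 413479940592064 / 1191645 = 346982482.70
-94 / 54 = -1.74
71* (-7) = -497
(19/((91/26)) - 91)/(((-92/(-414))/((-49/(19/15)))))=566055/38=14896.18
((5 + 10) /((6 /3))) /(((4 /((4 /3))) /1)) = 5 /2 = 2.50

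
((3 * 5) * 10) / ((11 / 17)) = 2550 / 11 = 231.82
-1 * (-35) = 35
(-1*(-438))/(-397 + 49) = -73/58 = -1.26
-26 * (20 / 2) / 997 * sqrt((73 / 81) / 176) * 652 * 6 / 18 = -42380 * sqrt(803) / 296109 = -4.06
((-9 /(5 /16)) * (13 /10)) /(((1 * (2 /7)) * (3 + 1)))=-819 /25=-32.76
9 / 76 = 0.12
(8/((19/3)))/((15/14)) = 112/95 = 1.18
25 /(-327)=-25 /327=-0.08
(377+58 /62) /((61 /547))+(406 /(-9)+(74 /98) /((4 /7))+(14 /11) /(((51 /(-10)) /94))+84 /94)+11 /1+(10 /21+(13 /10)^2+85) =89545613970007 /26176498425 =3420.84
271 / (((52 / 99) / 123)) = 3299967 / 52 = 63460.90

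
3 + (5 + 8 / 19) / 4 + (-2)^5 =-2101 / 76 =-27.64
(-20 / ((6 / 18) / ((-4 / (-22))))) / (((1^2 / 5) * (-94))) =0.58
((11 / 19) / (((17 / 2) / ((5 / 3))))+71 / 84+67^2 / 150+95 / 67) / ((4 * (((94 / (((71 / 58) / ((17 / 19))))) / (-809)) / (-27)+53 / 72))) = 758915375069511 / 69470619067150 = 10.92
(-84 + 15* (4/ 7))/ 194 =-264/ 679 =-0.39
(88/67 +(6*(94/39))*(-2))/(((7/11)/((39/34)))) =-396792/7973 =-49.77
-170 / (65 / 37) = -1258 / 13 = -96.77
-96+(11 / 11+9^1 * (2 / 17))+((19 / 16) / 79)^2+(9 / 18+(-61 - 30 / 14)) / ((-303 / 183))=-1077409148373 / 19202708224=-56.11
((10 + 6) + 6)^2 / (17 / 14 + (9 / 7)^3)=332024 / 2291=144.93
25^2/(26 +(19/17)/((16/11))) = 170000/7281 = 23.35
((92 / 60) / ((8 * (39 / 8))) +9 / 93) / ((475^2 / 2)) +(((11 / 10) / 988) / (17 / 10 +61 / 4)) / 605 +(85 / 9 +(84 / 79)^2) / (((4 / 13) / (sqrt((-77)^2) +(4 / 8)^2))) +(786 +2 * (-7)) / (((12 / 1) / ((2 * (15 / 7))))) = 801451723473818472907 / 273466895728950000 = 2930.71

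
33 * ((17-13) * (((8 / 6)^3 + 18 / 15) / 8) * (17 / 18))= 45067 / 810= 55.64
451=451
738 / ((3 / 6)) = 1476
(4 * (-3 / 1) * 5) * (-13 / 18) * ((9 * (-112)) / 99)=-14560 / 33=-441.21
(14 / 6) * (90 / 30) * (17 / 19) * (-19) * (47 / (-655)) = 5593 / 655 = 8.54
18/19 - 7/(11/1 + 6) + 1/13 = 2572/4199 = 0.61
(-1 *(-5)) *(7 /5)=7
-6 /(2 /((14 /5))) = -42 /5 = -8.40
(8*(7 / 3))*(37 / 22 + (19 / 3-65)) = -105308 / 99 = -1063.72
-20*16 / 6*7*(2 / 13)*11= -24640 / 39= -631.79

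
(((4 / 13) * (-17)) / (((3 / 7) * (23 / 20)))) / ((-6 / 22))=104720 / 2691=38.91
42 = 42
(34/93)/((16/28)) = 119/186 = 0.64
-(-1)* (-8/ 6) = -4/ 3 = -1.33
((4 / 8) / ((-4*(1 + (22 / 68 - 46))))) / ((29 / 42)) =51 / 12586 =0.00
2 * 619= 1238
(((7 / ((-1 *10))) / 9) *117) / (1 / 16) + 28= -588 / 5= -117.60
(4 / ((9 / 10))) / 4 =10 / 9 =1.11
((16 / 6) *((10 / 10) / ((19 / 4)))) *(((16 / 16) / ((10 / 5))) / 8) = 2 / 57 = 0.04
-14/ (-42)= 1/ 3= 0.33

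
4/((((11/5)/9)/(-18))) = -3240/11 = -294.55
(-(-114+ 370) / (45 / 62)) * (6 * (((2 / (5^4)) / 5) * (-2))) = 2.71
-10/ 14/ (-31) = 5/ 217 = 0.02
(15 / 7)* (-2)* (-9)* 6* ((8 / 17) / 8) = 1620 / 119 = 13.61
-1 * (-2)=2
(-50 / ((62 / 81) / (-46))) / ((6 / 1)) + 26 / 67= 1040981 / 2077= 501.19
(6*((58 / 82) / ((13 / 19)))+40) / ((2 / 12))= 147756 / 533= 277.22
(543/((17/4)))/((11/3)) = 6516/187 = 34.84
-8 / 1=-8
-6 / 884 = -3 / 442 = -0.01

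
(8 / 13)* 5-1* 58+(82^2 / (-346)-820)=-2011408 / 2249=-894.36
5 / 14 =0.36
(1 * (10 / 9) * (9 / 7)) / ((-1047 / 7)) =-10 / 1047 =-0.01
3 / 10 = 0.30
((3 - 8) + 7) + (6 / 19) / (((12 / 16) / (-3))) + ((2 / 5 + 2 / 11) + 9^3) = 763183 / 1045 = 730.32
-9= -9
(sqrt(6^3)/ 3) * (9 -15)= -12 * sqrt(6)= -29.39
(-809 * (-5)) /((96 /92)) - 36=92171 /24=3840.46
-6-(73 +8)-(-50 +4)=-41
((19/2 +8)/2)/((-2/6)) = -105/4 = -26.25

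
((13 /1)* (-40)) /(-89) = 520 /89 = 5.84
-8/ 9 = -0.89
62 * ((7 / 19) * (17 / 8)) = 3689 / 76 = 48.54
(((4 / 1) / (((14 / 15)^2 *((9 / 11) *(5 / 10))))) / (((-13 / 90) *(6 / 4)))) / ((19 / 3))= -99000 / 12103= -8.18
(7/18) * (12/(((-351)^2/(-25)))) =-350/369603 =-0.00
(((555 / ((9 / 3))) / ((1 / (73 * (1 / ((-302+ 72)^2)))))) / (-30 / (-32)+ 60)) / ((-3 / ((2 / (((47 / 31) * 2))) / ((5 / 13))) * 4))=-83731 / 139854375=-0.00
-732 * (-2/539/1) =2.72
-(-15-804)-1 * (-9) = 828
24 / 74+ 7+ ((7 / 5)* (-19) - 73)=-17071 / 185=-92.28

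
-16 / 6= -8 / 3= -2.67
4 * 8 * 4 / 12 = 32 / 3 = 10.67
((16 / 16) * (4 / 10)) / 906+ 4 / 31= 9091 / 70215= 0.13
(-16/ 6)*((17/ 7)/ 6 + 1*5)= -908/ 63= -14.41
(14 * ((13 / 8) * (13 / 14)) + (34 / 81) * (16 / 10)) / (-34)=-70621 / 110160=-0.64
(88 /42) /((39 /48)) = 704 /273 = 2.58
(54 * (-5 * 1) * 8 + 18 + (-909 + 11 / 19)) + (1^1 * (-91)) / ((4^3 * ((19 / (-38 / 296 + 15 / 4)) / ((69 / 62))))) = -4255001557 / 1394752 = -3050.72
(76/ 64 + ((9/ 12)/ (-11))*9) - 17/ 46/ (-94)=109929/ 190256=0.58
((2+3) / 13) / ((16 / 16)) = 5 / 13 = 0.38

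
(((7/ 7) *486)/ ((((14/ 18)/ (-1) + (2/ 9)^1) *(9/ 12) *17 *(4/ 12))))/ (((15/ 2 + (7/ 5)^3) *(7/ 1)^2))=-874800/ 2133313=-0.41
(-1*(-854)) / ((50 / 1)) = 427 / 25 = 17.08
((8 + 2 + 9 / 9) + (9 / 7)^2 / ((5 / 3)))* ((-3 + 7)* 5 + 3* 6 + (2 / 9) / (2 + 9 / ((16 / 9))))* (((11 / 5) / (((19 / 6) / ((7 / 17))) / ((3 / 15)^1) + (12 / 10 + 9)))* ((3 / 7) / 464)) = 2765477 / 145183570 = 0.02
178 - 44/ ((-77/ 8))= 1278/ 7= 182.57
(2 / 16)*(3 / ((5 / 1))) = 3 / 40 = 0.08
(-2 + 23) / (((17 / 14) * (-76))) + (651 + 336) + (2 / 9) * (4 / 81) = 464709863 / 470934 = 986.78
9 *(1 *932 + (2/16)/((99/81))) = 738225/88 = 8388.92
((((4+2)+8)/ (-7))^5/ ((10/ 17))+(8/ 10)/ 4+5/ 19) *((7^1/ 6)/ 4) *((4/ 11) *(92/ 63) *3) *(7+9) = -1257088/ 3135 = -400.99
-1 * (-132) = 132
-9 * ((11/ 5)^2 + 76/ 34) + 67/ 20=-102557/ 1700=-60.33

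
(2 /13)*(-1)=-2 /13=-0.15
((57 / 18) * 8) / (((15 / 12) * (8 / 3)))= 38 / 5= 7.60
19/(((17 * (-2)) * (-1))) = 19/34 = 0.56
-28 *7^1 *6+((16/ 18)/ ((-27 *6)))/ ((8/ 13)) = -1714621/ 1458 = -1176.01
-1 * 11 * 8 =-88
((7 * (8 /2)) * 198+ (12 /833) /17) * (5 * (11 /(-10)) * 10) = -4317972780 /14161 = -304920.05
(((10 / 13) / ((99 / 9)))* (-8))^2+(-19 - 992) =-20667539 / 20449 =-1010.69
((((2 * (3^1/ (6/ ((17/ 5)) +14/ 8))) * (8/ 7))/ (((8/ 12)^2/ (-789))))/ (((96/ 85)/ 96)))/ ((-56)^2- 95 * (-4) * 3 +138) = -246262680/ 3692311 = -66.70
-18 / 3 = -6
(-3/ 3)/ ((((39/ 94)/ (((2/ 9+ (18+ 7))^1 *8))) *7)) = -170704/ 2457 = -69.48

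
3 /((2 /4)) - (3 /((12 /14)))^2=-6.25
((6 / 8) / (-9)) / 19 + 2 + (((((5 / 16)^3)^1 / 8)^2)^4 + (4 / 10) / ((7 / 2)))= 5595052941257657138139261134811944703403 / 2651809851590907166443095085259287429120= 2.11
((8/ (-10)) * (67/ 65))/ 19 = -268/ 6175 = -0.04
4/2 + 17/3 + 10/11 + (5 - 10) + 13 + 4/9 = 1685/99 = 17.02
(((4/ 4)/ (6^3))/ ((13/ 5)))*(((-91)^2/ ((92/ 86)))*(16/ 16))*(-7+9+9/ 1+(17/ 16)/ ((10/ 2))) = 356083/ 2304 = 154.55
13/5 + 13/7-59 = -1909/35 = -54.54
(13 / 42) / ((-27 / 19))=-247 / 1134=-0.22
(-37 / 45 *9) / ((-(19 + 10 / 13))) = 481 / 1285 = 0.37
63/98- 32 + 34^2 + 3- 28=15395/14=1099.64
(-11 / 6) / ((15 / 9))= -1.10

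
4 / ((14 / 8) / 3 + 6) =48 / 79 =0.61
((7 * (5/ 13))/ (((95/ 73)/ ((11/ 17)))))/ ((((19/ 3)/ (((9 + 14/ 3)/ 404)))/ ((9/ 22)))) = 188559/ 64463048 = 0.00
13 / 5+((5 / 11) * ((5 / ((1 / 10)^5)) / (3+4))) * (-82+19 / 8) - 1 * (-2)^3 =-142186917 / 55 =-2585216.67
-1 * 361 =-361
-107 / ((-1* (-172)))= -107 / 172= -0.62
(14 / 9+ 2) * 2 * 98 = 6272 / 9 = 696.89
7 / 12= 0.58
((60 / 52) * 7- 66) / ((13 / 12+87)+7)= -9036 / 14833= -0.61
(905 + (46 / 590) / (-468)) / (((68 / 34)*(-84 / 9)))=-124944277 / 2577120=-48.48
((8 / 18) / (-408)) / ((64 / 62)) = -31 / 29376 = -0.00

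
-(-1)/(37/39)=39/37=1.05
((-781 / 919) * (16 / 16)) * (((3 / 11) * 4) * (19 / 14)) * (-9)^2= -655614 / 6433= -101.91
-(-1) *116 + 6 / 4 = 235 / 2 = 117.50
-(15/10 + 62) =-127/2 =-63.50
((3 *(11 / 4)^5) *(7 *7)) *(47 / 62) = 1112701359 / 63488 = 17526.17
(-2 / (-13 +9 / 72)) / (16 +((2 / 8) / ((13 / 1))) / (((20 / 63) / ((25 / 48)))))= 53248 / 5495359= 0.01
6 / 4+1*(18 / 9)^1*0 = 3 / 2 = 1.50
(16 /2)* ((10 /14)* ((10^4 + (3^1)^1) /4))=14290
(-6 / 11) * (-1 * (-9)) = -54 / 11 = -4.91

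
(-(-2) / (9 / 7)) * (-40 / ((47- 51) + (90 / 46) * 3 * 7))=-12880 / 7677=-1.68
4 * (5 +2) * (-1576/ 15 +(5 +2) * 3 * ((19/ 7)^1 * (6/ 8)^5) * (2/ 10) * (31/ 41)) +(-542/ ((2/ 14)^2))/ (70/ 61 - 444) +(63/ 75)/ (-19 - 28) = -1411579022065751/ 499737388800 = -2824.64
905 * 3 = 2715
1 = 1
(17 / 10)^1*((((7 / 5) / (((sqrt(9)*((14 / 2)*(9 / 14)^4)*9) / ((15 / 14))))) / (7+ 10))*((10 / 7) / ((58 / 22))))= 4312 / 1712421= 0.00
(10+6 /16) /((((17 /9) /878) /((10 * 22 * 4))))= 72145260 /17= 4243838.82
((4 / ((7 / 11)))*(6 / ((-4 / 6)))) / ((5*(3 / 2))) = -264 / 35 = -7.54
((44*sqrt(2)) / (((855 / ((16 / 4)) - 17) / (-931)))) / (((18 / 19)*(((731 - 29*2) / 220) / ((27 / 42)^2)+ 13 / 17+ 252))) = -1.19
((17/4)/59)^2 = 0.01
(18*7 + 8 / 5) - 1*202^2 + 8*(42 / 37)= -7523454 / 185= -40667.32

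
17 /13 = 1.31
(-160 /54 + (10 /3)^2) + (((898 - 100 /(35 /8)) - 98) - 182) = 114022 /189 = 603.29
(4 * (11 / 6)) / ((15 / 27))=66 / 5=13.20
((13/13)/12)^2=1/144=0.01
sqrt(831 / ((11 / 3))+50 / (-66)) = sqrt(245982) / 33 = 15.03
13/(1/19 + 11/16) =3952/225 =17.56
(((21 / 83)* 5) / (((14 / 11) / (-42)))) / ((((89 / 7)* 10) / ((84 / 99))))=-2058 / 7387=-0.28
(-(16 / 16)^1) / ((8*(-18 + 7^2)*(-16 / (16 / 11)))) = 1 / 2728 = 0.00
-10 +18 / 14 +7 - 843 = -5913 / 7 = -844.71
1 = 1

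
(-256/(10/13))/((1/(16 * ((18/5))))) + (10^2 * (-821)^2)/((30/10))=1683664804/75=22448864.05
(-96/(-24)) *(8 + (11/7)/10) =1142/35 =32.63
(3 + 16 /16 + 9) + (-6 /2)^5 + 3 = -227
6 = 6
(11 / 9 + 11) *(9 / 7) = 110 / 7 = 15.71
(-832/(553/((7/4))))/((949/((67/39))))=-1072/224913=-0.00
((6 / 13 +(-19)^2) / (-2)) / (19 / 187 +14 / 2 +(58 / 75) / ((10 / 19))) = -329517375 / 15626962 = -21.09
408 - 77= 331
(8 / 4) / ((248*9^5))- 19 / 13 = -139119431 / 95186988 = -1.46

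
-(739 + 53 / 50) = -37003 / 50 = -740.06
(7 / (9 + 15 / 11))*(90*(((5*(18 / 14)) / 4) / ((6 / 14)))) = 17325 / 76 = 227.96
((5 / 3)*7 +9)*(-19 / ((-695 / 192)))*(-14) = -1055488 / 695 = -1518.69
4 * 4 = 16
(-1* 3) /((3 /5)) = -5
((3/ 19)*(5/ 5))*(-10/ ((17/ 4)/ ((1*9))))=-1080/ 323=-3.34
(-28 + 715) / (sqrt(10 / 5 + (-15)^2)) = 687* sqrt(227) / 227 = 45.60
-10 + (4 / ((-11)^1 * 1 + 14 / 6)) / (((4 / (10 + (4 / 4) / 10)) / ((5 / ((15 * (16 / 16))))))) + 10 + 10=2499 / 260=9.61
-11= -11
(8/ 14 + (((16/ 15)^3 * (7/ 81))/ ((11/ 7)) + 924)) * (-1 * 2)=-38927035856/ 21049875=-1849.28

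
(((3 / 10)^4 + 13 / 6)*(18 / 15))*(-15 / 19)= -2.06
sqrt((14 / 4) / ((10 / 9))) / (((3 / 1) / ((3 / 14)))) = 3 * sqrt(35) / 140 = 0.13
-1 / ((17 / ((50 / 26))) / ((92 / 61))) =-2300 / 13481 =-0.17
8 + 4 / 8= 17 / 2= 8.50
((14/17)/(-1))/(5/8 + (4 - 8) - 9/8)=0.18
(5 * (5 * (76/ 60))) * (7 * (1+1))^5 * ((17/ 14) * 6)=124083680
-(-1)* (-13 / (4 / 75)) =-243.75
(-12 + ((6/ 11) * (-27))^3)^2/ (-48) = -379407421875/ 1771561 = -214165.60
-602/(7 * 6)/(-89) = 43/267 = 0.16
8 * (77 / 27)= 22.81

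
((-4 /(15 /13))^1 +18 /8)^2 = 5329 /3600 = 1.48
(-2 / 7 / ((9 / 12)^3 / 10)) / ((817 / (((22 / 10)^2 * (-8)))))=247808 / 772065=0.32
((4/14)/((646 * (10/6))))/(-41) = -0.00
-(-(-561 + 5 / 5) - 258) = -302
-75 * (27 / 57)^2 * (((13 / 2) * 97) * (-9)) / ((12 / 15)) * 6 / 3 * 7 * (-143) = -345070600875 / 1444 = -238968560.16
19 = 19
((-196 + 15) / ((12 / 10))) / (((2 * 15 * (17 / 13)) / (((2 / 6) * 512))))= -301184 / 459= -656.17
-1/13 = -0.08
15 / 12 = 5 / 4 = 1.25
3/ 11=0.27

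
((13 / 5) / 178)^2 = 169 / 792100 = 0.00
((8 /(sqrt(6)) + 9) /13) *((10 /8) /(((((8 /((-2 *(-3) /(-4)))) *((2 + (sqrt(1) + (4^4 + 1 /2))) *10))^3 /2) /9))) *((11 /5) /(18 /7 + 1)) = -6237 /1723144217600000 -231 *sqrt(6) /430786054400000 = -0.00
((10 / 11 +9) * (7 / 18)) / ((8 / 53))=40439 / 1584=25.53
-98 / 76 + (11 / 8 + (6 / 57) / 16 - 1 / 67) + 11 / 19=3341 / 5092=0.66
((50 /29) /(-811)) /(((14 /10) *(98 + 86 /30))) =-0.00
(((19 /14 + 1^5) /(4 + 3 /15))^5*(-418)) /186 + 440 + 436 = 736301008302649 /840646341024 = 875.87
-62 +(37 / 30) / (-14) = -26077 / 420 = -62.09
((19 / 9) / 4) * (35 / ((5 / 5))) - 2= 593 / 36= 16.47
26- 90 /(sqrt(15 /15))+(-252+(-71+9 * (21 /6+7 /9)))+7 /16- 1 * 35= -6129 /16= -383.06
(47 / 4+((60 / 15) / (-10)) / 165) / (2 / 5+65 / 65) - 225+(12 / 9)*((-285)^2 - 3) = 499326787 / 4620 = 108079.39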